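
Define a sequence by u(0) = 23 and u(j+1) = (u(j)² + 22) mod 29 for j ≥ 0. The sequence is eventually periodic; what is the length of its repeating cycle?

u(0) = 23; u(1) = 0; u(2) = 22; u(3) = 13; u(4) = 17; u(5) = 21; u(6) = 28; u(7) = 23.
Since u(7) = u(0) = 23, the sequence is periodic with period 7.

7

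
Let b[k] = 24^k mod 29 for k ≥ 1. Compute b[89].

7

b[1] = 24; b[2] = 25; b[3] = 20; b[4] = 16; b[5] = 7; b[6] = 23; b[7] = 1; b[8] = 24.
The sequence repeats with period 7.
(89 - 1) mod 7 = 4, so b[89] = b[5] = 7.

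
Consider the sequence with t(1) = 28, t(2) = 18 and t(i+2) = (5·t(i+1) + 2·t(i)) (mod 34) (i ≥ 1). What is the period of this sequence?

Listing terms: t(1) = 28,  t(2) = 18,  t(3) = 10,  t(4) = 18,  t(5) = 8,  t(6) = 8,  t(7) = 22,  t(8) = 24,  t(9) = 28,  t(10) = 18.
The sequence repeats with period 8.

8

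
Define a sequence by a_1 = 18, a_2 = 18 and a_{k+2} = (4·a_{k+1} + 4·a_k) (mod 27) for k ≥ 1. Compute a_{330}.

18

We have a_1 = 18, a_2 = 18, a_3 = 9, a_4 = 0, a_5 = 9, a_6 = 9, a_7 = 18, a_8 = 0, a_9 = 18, a_{10} = 18.
Since (a_9, a_{10}) = (a_1, a_2) = (18, 18) (two consecutive terms determine the rest), the sequence is periodic with period 8.
(330 - 1) mod 8 = 1, so a_{330} = a_2 = 18.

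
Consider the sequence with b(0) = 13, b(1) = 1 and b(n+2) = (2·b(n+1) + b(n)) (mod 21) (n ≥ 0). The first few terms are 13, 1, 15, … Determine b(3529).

1

We have b(0) = 13, b(1) = 1, b(2) = 15, b(3) = 10, b(4) = 14, b(5) = 17, b(6) = 6, b(7) = 8, b(8) = 1, b(9) = 10, b(10) = 0, b(11) = 10, b(12) = 20, b(13) = 8, b(14) = 15, b(15) = 17, b(16) = 7, b(17) = 10, b(18) = 6, b(19) = 1, b(20) = 8, b(21) = 17, b(22) = 0, b(23) = 17, b(24) = 13, b(25) = 1.
Since (b(24), b(25)) = (b(0), b(1)) = (13, 1) (two consecutive terms determine the rest), the sequence is periodic with period 24.
(3529 - 0) mod 24 = 1, so b(3529) = b(1) = 1.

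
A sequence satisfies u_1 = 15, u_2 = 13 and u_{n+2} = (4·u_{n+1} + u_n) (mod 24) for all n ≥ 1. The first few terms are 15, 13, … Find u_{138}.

Listing terms: u_1 = 15, u_2 = 13, u_3 = 19, u_4 = 17, u_5 = 15, u_6 = 5, u_7 = 11, u_8 = 1, u_9 = 15, u_{10} = 13.
Since (u_9, u_{10}) = (u_1, u_2) = (15, 13) (two consecutive terms determine the rest), the sequence is periodic with period 8.
(138 - 1) mod 8 = 1, so u_{138} = u_2 = 13.

13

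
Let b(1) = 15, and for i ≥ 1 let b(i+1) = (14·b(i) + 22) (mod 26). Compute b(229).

We have b(1) = 15,  b(2) = 24,  b(3) = 20,  b(4) = 16,  b(5) = 12,  b(6) = 8,  b(7) = 4,  b(8) = 0,  b(9) = 22,  b(10) = 18,  b(11) = 14,  b(12) = 10,  b(13) = 6,  b(14) = 2,  b(15) = 24.
Since b(15) = b(2) = 24, the sequence is eventually periodic: after a pre-period of length 1 it cycles with period 13.
For i ≥ 2, b(i) depends only on (i - 2) mod 13. (229 - 2) mod 13 = 6, so b(229) = b(8) = 0.

0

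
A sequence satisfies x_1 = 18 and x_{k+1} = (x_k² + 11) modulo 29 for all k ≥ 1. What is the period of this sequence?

3

We have x_1 = 18, x_2 = 16, x_3 = 6, x_4 = 18.
The sequence repeats with period 3.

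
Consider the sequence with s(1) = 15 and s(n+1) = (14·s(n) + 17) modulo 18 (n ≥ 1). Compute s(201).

9

Listing terms: s(1) = 15,  s(2) = 11,  s(3) = 9,  s(4) = 17,  s(5) = 3,  s(6) = 5,  s(7) = 15.
The sequence repeats with period 6.
So s(201) = s(1 + ((201-1) mod 6)) = s(3) = 9.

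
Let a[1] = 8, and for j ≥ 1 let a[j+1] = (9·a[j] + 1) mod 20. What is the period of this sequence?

4

a[1] = 8,  a[2] = 13,  a[3] = 18,  a[4] = 3,  a[5] = 8.
Since a[5] = a[1] = 8, the sequence is periodic with period 4.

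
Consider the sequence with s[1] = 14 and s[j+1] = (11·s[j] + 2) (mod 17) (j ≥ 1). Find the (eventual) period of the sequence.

16

Computing terms: s[1] = 14,  s[2] = 3,  s[3] = 1,  s[4] = 13,  s[5] = 9,  s[6] = 16,  s[7] = 8,  s[8] = 5,  s[9] = 6,  s[10] = 0,  s[11] = 2,  s[12] = 7,  s[13] = 11,  s[14] = 4,  s[15] = 12,  s[16] = 15,  s[17] = 14.
The sequence repeats with period 16.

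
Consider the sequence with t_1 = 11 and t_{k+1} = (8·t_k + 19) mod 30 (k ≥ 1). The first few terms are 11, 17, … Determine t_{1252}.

29

Listing terms: t_1 = 11; t_2 = 17; t_3 = 5; t_4 = 29; t_5 = 11.
The sequence repeats with period 4.
So t_{1252} = t_{1 + ((1252-1) mod 4)} = t_4 = 29.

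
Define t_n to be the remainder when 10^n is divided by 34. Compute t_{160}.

We have t_1 = 10, t_2 = 32, t_3 = 14, t_4 = 4, t_5 = 6, t_6 = 26, t_7 = 22, t_8 = 16, t_9 = 24, t_{10} = 2, t_{11} = 20, t_{12} = 30, t_{13} = 28, t_{14} = 8, t_{15} = 12, t_{16} = 18, t_{17} = 10.
Since t_{17} = t_1 = 10, the sequence is periodic with period 16.
(160 - 1) mod 16 = 15, so t_{160} = t_{16} = 18.

18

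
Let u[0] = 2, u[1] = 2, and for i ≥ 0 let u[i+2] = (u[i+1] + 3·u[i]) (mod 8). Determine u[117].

Computing terms: u[0] = 2,  u[1] = 2,  u[2] = 0,  u[3] = 6,  u[4] = 6,  u[5] = 0,  u[6] = 2,  u[7] = 2.
The sequence repeats with period 6.
So u[117] = u[0 + ((117-0) mod 6)] = u[3] = 6.

6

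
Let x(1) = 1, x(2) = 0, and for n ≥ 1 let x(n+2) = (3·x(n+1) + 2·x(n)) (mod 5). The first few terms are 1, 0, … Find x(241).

1

We have x(1) = 1; x(2) = 0; x(3) = 2; x(4) = 1; x(5) = 2; x(6) = 3; x(7) = 3; x(8) = 0; x(9) = 1; x(10) = 3; x(11) = 1; x(12) = 4; x(13) = 4; x(14) = 0; x(15) = 3; x(16) = 4; x(17) = 3; x(18) = 2; x(19) = 2; x(20) = 0; x(21) = 4; x(22) = 2; x(23) = 4; x(24) = 1; x(25) = 1; x(26) = 0.
The sequence repeats with period 24.
So x(241) = x(1 + ((241-1) mod 24)) = x(1) = 1.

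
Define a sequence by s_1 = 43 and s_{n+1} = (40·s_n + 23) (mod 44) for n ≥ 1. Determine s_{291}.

43

Computing terms: s_1 = 43,  s_2 = 27,  s_3 = 3,  s_4 = 11,  s_5 = 23,  s_6 = 19,  s_7 = 35,  s_8 = 15,  s_9 = 7,  s_{10} = 39,  s_{11} = 43.
The sequence repeats with period 10.
(291 - 1) mod 10 = 0, so s_{291} = s_1 = 43.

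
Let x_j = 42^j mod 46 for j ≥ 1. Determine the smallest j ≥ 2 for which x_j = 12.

We have x_1 = 42; x_2 = 16; x_3 = 28; x_4 = 26; x_5 = 34; x_6 = 2; x_7 = 38; x_8 = 32; x_9 = 10; x_{10} = 6; x_{11} = 22; x_{12} = 4; x_{13} = 30; x_{14} = 18; x_{15} = 20; x_{16} = 12; x_{17} = 44; x_{18} = 8; x_{19} = 14; x_{20} = 36; x_{21} = 40; x_{22} = 24; x_{23} = 42.
Since x_{23} = x_1 = 42, the sequence is periodic with period 22.
The value 12 first appears (with j ≥ 2) at x_{16}.

16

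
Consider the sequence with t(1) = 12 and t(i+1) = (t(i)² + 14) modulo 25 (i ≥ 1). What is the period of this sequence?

t(1) = 12, t(2) = 8, t(3) = 3, t(4) = 23, t(5) = 18, t(6) = 13, t(7) = 8.
Since t(7) = t(2) = 8, the sequence is eventually periodic: after a pre-period of length 1 it cycles with period 5.

5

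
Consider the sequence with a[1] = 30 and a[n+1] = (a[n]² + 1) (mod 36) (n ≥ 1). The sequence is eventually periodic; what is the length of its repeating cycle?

6

We have a[1] = 30, a[2] = 1, a[3] = 2, a[4] = 5, a[5] = 26, a[6] = 29, a[7] = 14, a[8] = 17, a[9] = 2.
Since a[9] = a[3] = 2, the sequence is eventually periodic: after a pre-period of length 2 it cycles with period 6.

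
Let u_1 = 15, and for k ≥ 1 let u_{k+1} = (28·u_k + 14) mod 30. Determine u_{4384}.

12

u_1 = 15, u_2 = 14, u_3 = 16, u_4 = 12, u_5 = 20, u_6 = 4, u_7 = 6, u_8 = 2, u_9 = 10, u_{10} = 24, u_{11} = 26, u_{12} = 22, u_{13} = 0, u_{14} = 14.
Since u_{14} = u_2 = 14, the sequence is eventually periodic: after a pre-period of length 1 it cycles with period 12.
For k ≥ 2, u_k depends only on (k - 2) mod 12. (4384 - 2) mod 12 = 2, so u_{4384} = u_4 = 12.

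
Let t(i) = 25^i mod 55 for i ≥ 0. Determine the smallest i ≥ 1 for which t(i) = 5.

Computing terms: t(0) = 1, t(1) = 25, t(2) = 20, t(3) = 5, t(4) = 15, t(5) = 45, t(6) = 25.
Since t(6) = t(1) = 25, the sequence is eventually periodic: after a pre-period of length 1 it cycles with period 5.
The value 5 first appears (with i ≥ 1) at t(3).

3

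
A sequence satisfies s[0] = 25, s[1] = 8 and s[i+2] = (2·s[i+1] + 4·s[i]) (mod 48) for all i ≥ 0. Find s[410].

We have s[0] = 25,  s[1] = 8,  s[2] = 20,  s[3] = 24,  s[4] = 32,  s[5] = 16,  s[6] = 16,  s[7] = 0,  s[8] = 16,  s[9] = 32,  s[10] = 32,  s[11] = 0,  s[12] = 32,  s[13] = 16.
Since (s[12], s[13]) = (s[4], s[5]) = (32, 16) (two consecutive terms determine the rest), the sequence is eventually periodic: after a pre-period of length 4 it cycles with period 8.
For i ≥ 4, s[i] depends only on (i - 4) mod 8. (410 - 4) mod 8 = 6, so s[410] = s[10] = 32.

32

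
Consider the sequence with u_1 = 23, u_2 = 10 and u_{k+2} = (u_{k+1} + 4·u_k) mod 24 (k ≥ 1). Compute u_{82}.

u_1 = 23, u_2 = 10, u_3 = 6, u_4 = 22, u_5 = 22, u_6 = 14, u_7 = 6, u_8 = 14, u_9 = 14, u_{10} = 22, u_{11} = 6, u_{12} = 22.
Since (u_{11}, u_{12}) = (u_3, u_4) = (6, 22) (two consecutive terms determine the rest), the sequence is eventually periodic: after a pre-period of length 2 it cycles with period 8.
For k ≥ 3, u_k depends only on (k - 3) mod 8. (82 - 3) mod 8 = 7, so u_{82} = u_{10} = 22.

22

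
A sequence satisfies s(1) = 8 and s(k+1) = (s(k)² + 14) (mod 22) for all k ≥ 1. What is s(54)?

Computing terms: s(1) = 8; s(2) = 12; s(3) = 4; s(4) = 8.
The sequence repeats with period 3.
(54 - 1) mod 3 = 2, so s(54) = s(3) = 4.

4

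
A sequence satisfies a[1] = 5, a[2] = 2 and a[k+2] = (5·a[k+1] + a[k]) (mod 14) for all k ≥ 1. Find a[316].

Computing terms: a[1] = 5; a[2] = 2; a[3] = 1; a[4] = 7; a[5] = 8; a[6] = 5; a[7] = 5; a[8] = 2.
The sequence repeats with period 6.
So a[316] = a[1 + ((316-1) mod 6)] = a[4] = 7.

7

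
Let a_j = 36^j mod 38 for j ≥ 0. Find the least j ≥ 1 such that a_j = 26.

6

a_0 = 1,  a_1 = 36,  a_2 = 4,  a_3 = 30,  a_4 = 16,  a_5 = 6,  a_6 = 26,  a_7 = 24,  a_8 = 28,  a_9 = 20,  a_{10} = 36.
Since a_{10} = a_1 = 36, the sequence is eventually periodic: after a pre-period of length 1 it cycles with period 9.
The value 26 first appears (with j ≥ 1) at a_6.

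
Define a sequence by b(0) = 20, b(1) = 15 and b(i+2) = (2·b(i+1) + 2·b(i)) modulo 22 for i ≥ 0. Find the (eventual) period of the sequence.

10

b(0) = 20,  b(1) = 15,  b(2) = 4,  b(3) = 16,  b(4) = 18,  b(5) = 2,  b(6) = 18,  b(7) = 18,  b(8) = 6,  b(9) = 4,  b(10) = 20,  b(11) = 4,  b(12) = 4,  b(13) = 16.
Since (b(12), b(13)) = (b(2), b(3)) = (4, 16) (two consecutive terms determine the rest), the sequence is eventually periodic: after a pre-period of length 2 it cycles with period 10.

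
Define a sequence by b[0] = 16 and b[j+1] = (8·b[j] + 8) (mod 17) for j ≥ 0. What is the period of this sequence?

Listing terms: b[0] = 16, b[1] = 0, b[2] = 8, b[3] = 4, b[4] = 6, b[5] = 5, b[6] = 14, b[7] = 1, b[8] = 16.
The sequence repeats with period 8.

8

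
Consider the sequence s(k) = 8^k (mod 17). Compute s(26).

We have s(0) = 1, s(1) = 8, s(2) = 13, s(3) = 2, s(4) = 16, s(5) = 9, s(6) = 4, s(7) = 15, s(8) = 1.
Since s(8) = s(0) = 1, the sequence is periodic with period 8.
So s(26) = s(0 + ((26-0) mod 8)) = s(2) = 13.

13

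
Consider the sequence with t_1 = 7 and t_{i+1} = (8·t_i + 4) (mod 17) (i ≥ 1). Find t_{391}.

Computing terms: t_1 = 7,  t_2 = 9,  t_3 = 8,  t_4 = 0,  t_5 = 4,  t_6 = 2,  t_7 = 3,  t_8 = 11,  t_9 = 7.
The sequence repeats with period 8.
So t_{391} = t_{1 + ((391-1) mod 8)} = t_7 = 3.

3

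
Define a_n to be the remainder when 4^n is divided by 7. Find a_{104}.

2

We have a_1 = 4, a_2 = 2, a_3 = 1, a_4 = 4.
Since a_4 = a_1 = 4, the sequence is periodic with period 3.
(104 - 1) mod 3 = 1, so a_{104} = a_2 = 2.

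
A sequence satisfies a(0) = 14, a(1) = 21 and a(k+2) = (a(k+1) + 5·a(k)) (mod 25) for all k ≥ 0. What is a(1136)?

11

a(0) = 14; a(1) = 21; a(2) = 16; a(3) = 21; a(4) = 1; a(5) = 6; a(6) = 11; a(7) = 16; a(8) = 21.
Since (a(7), a(8)) = (a(2), a(3)) = (16, 21) (two consecutive terms determine the rest), the sequence is eventually periodic: after a pre-period of length 2 it cycles with period 5.
For k ≥ 2, a(k) depends only on (k - 2) mod 5. (1136 - 2) mod 5 = 4, so a(1136) = a(6) = 11.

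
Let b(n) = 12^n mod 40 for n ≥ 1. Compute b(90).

24

Listing terms: b(1) = 12,  b(2) = 24,  b(3) = 8,  b(4) = 16,  b(5) = 32,  b(6) = 24.
Since b(6) = b(2) = 24, the sequence is eventually periodic: after a pre-period of length 1 it cycles with period 4.
For n ≥ 2, b(n) depends only on (n - 2) mod 4. (90 - 2) mod 4 = 0, so b(90) = b(2) = 24.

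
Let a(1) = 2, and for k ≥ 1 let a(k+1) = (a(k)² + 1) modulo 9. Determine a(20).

5

Computing terms: a(1) = 2; a(2) = 5; a(3) = 8; a(4) = 2.
The sequence repeats with period 3.
So a(20) = a(1 + ((20-1) mod 3)) = a(2) = 5.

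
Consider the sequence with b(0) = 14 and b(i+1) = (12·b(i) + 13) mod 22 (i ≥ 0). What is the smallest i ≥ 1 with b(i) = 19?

8

b(0) = 14,  b(1) = 5,  b(2) = 7,  b(3) = 9,  b(4) = 11,  b(5) = 13,  b(6) = 15,  b(7) = 17,  b(8) = 19,  b(9) = 21,  b(10) = 1,  b(11) = 3,  b(12) = 5.
Since b(12) = b(1) = 5, the sequence is eventually periodic: after a pre-period of length 1 it cycles with period 11.
The value 19 first appears (with i ≥ 1) at b(8).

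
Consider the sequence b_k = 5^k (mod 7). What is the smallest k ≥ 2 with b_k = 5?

7

Listing terms: b_1 = 5; b_2 = 4; b_3 = 6; b_4 = 2; b_5 = 3; b_6 = 1; b_7 = 5.
Since b_7 = b_1 = 5, the sequence is periodic with period 6.
The value 5 next appears (with k ≥ 2) at b_7.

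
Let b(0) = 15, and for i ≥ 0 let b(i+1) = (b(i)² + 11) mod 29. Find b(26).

27

b(0) = 15,  b(1) = 4,  b(2) = 27,  b(3) = 15.
Since b(3) = b(0) = 15, the sequence is periodic with period 3.
So b(26) = b(0 + ((26-0) mod 3)) = b(2) = 27.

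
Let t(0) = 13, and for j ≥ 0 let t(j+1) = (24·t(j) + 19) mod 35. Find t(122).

18

Computing terms: t(0) = 13,  t(1) = 16,  t(2) = 18,  t(3) = 31,  t(4) = 28,  t(5) = 26,  t(6) = 13.
Since t(6) = t(0) = 13, the sequence is periodic with period 6.
(122 - 0) mod 6 = 2, so t(122) = t(2) = 18.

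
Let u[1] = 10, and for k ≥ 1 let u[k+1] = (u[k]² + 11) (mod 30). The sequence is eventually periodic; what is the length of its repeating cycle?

6

u[1] = 10,  u[2] = 21,  u[3] = 2,  u[4] = 15,  u[5] = 26,  u[6] = 27,  u[7] = 20,  u[8] = 21.
Since u[8] = u[2] = 21, the sequence is eventually periodic: after a pre-period of length 1 it cycles with period 6.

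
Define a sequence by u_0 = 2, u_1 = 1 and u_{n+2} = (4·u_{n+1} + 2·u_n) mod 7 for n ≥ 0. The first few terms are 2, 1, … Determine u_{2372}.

6

Listing terms: u_0 = 2, u_1 = 1, u_2 = 1, u_3 = 6, u_4 = 5, u_5 = 4, u_6 = 5, u_7 = 0, u_8 = 3, u_9 = 5, u_{10} = 5, u_{11} = 2, u_{12} = 4, u_{13} = 6, u_{14} = 4, u_{15} = 0, u_{16} = 1, u_{17} = 4, u_{18} = 4, u_{19} = 3, u_{20} = 6, u_{21} = 2, u_{22} = 6, u_{23} = 0, u_{24} = 5, u_{25} = 6, u_{26} = 6, u_{27} = 1, u_{28} = 2, u_{29} = 3, u_{30} = 2, u_{31} = 0, u_{32} = 4, u_{33} = 2, u_{34} = 2, u_{35} = 5, u_{36} = 3, u_{37} = 1, u_{38} = 3, u_{39} = 0, u_{40} = 6, u_{41} = 3, u_{42} = 3, u_{43} = 4, u_{44} = 1, u_{45} = 5, u_{46} = 1, u_{47} = 0, u_{48} = 2, u_{49} = 1.
Since (u_{48}, u_{49}) = (u_0, u_1) = (2, 1) (two consecutive terms determine the rest), the sequence is periodic with period 48.
(2372 - 0) mod 48 = 20, so u_{2372} = u_{20} = 6.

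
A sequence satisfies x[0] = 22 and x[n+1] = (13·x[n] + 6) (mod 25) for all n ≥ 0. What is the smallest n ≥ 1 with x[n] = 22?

We have x[0] = 22, x[1] = 17, x[2] = 2, x[3] = 7, x[4] = 22.
The sequence repeats with period 4.
The value 22 next appears (with n ≥ 1) at x[4].

4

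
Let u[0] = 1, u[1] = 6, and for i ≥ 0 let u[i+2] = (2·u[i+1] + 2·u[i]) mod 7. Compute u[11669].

Computing terms: u[0] = 1,  u[1] = 6,  u[2] = 0,  u[3] = 5,  u[4] = 3,  u[5] = 2,  u[6] = 3,  u[7] = 3,  u[8] = 5,  u[9] = 2,  u[10] = 0,  u[11] = 4,  u[12] = 1,  u[13] = 3,  u[14] = 1,  u[15] = 1,  u[16] = 4,  u[17] = 3,  u[18] = 0,  u[19] = 6,  u[20] = 5,  u[21] = 1,  u[22] = 5,  u[23] = 5,  u[24] = 6,  u[25] = 1,  u[26] = 0,  u[27] = 2,  u[28] = 4,  u[29] = 5,  u[30] = 4,  u[31] = 4,  u[32] = 2,  u[33] = 5,  u[34] = 0,  u[35] = 3,  u[36] = 6,  u[37] = 4,  u[38] = 6,  u[39] = 6,  u[40] = 3,  u[41] = 4,  u[42] = 0,  u[43] = 1,  u[44] = 2,  u[45] = 6,  u[46] = 2,  u[47] = 2,  u[48] = 1,  u[49] = 6.
The sequence repeats with period 48.
(11669 - 0) mod 48 = 5, so u[11669] = u[5] = 2.

2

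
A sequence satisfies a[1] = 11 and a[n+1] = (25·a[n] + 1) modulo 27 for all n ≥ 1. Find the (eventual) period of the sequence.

27

a[1] = 11, a[2] = 6, a[3] = 16, a[4] = 23, a[5] = 9, a[6] = 10, a[7] = 8, a[8] = 12, a[9] = 4, a[10] = 20, a[11] = 15, a[12] = 25, a[13] = 5, a[14] = 18, a[15] = 19, a[16] = 17, a[17] = 21, a[18] = 13, a[19] = 2, a[20] = 24, a[21] = 7, a[22] = 14, a[23] = 0, a[24] = 1, a[25] = 26, a[26] = 3, a[27] = 22, a[28] = 11.
Since a[28] = a[1] = 11, the sequence is periodic with period 27.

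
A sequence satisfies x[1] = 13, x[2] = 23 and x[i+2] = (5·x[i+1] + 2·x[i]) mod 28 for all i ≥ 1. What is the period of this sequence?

48

Listing terms: x[1] = 13; x[2] = 23; x[3] = 1; x[4] = 23; x[5] = 5; x[6] = 15; x[7] = 1; x[8] = 7; x[9] = 9; x[10] = 3; x[11] = 5; x[12] = 3; x[13] = 25; x[14] = 19; x[15] = 5; x[16] = 7; x[17] = 17; x[18] = 15; x[19] = 25; x[20] = 15; x[21] = 13; x[22] = 11; x[23] = 25; x[24] = 7; x[25] = 1; x[26] = 19; x[27] = 13; x[28] = 19; x[29] = 9; x[30] = 27; x[31] = 13; x[32] = 7; x[33] = 5; x[34] = 11; x[35] = 9; x[36] = 11; x[37] = 17; x[38] = 23; x[39] = 9; x[40] = 7; x[41] = 25; x[42] = 27; x[43] = 17; x[44] = 27; x[45] = 1; x[46] = 3; x[47] = 17; x[48] = 7; x[49] = 13; x[50] = 23.
The sequence repeats with period 48.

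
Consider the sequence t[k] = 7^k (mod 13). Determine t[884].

We have t[0] = 1,  t[1] = 7,  t[2] = 10,  t[3] = 5,  t[4] = 9,  t[5] = 11,  t[6] = 12,  t[7] = 6,  t[8] = 3,  t[9] = 8,  t[10] = 4,  t[11] = 2,  t[12] = 1.
Since t[12] = t[0] = 1, the sequence is periodic with period 12.
(884 - 0) mod 12 = 8, so t[884] = t[8] = 3.

3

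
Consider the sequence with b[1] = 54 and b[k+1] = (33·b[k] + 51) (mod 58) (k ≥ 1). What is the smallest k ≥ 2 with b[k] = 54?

We have b[1] = 54,  b[2] = 35,  b[3] = 46,  b[4] = 3,  b[5] = 34,  b[6] = 13,  b[7] = 16,  b[8] = 57,  b[9] = 18,  b[10] = 7,  b[11] = 50,  b[12] = 19,  b[13] = 40,  b[14] = 37,  b[15] = 54.
Since b[15] = b[1] = 54, the sequence is periodic with period 14.
The value 54 next appears (with k ≥ 2) at b[15].

15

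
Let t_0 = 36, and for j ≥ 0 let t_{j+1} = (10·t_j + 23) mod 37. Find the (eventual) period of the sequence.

3

t_0 = 36,  t_1 = 13,  t_2 = 5,  t_3 = 36.
The sequence repeats with period 3.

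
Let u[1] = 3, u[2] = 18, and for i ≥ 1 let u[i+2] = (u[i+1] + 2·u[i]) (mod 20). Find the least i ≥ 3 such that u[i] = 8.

u[1] = 3; u[2] = 18; u[3] = 4; u[4] = 0; u[5] = 8; u[6] = 8; u[7] = 4; u[8] = 0.
Since (u[7], u[8]) = (u[3], u[4]) = (4, 0) (two consecutive terms determine the rest), the sequence is eventually periodic: after a pre-period of length 2 it cycles with period 4.
The value 8 first appears (with i ≥ 3) at u[5].

5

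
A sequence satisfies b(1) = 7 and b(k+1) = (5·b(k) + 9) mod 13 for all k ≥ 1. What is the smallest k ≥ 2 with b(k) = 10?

b(1) = 7,  b(2) = 5,  b(3) = 8,  b(4) = 10,  b(5) = 7.
Since b(5) = b(1) = 7, the sequence is periodic with period 4.
The value 10 first appears (with k ≥ 2) at b(4).

4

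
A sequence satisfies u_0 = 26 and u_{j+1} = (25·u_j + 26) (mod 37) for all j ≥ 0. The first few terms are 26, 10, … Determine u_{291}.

Listing terms: u_0 = 26, u_1 = 10, u_2 = 17, u_3 = 7, u_4 = 16, u_5 = 19, u_6 = 20, u_7 = 8, u_8 = 4, u_9 = 15, u_{10} = 31, u_{11} = 24, u_{12} = 34, u_{13} = 25, u_{14} = 22, u_{15} = 21, u_{16} = 33, u_{17} = 0, u_{18} = 26.
Since u_{18} = u_0 = 26, the sequence is periodic with period 18.
(291 - 0) mod 18 = 3, so u_{291} = u_3 = 7.

7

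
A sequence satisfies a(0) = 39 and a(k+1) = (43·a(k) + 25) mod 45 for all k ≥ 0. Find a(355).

13

Computing terms: a(0) = 39,  a(1) = 37,  a(2) = 41,  a(3) = 33,  a(4) = 4,  a(5) = 17,  a(6) = 36,  a(7) = 43,  a(8) = 29,  a(9) = 12,  a(10) = 1,  a(11) = 23,  a(12) = 24,  a(13) = 22,  a(14) = 26,  a(15) = 18,  a(16) = 34,  a(17) = 2,  a(18) = 21,  a(19) = 28,  a(20) = 14,  a(21) = 42,  a(22) = 31,  a(23) = 8,  a(24) = 9,  a(25) = 7,  a(26) = 11,  a(27) = 3,  a(28) = 19,  a(29) = 32,  a(30) = 6,  a(31) = 13,  a(32) = 44,  a(33) = 27,  a(34) = 16,  a(35) = 38,  a(36) = 39.
The sequence repeats with period 36.
(355 - 0) mod 36 = 31, so a(355) = a(31) = 13.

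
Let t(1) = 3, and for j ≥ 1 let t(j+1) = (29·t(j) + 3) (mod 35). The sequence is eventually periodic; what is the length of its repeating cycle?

Computing terms: t(1) = 3,  t(2) = 20,  t(3) = 23,  t(4) = 5,  t(5) = 8,  t(6) = 25,  t(7) = 28,  t(8) = 10,  t(9) = 13,  t(10) = 30,  t(11) = 33,  t(12) = 15,  t(13) = 18,  t(14) = 0,  t(15) = 3.
Since t(15) = t(1) = 3, the sequence is periodic with period 14.

14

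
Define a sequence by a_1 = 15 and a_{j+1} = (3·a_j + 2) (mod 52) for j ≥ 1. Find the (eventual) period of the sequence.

3

Computing terms: a_1 = 15,  a_2 = 47,  a_3 = 39,  a_4 = 15.
Since a_4 = a_1 = 15, the sequence is periodic with period 3.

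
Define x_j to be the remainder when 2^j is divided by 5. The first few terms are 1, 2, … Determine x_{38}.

Computing terms: x_0 = 1,  x_1 = 2,  x_2 = 4,  x_3 = 3,  x_4 = 1.
The sequence repeats with period 4.
(38 - 0) mod 4 = 2, so x_{38} = x_2 = 4.

4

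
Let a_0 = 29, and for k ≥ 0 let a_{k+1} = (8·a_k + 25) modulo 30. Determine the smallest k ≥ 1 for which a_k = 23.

Listing terms: a_0 = 29, a_1 = 17, a_2 = 11, a_3 = 23, a_4 = 29.
Since a_4 = a_0 = 29, the sequence is periodic with period 4.
The value 23 first appears (with k ≥ 1) at a_3.

3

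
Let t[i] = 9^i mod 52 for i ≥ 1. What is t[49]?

9

We have t[1] = 9,  t[2] = 29,  t[3] = 1,  t[4] = 9.
The sequence repeats with period 3.
(49 - 1) mod 3 = 0, so t[49] = t[1] = 9.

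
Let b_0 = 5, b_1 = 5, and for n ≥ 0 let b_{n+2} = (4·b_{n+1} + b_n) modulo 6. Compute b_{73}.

We have b_0 = 5; b_1 = 5; b_2 = 1; b_3 = 3; b_4 = 1; b_5 = 1; b_6 = 5; b_7 = 3; b_8 = 5; b_9 = 5.
Since (b_8, b_9) = (b_0, b_1) = (5, 5) (two consecutive terms determine the rest), the sequence is periodic with period 8.
So b_{73} = b_{0 + ((73-0) mod 8)} = b_1 = 5.

5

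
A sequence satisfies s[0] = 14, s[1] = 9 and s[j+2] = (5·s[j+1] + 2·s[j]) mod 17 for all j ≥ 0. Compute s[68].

We have s[0] = 14; s[1] = 9; s[2] = 5; s[3] = 9; s[4] = 4; s[5] = 4; s[6] = 11; s[7] = 12; s[8] = 14; s[9] = 9.
Since (s[8], s[9]) = (s[0], s[1]) = (14, 9) (two consecutive terms determine the rest), the sequence is periodic with period 8.
So s[68] = s[0 + ((68-0) mod 8)] = s[4] = 4.

4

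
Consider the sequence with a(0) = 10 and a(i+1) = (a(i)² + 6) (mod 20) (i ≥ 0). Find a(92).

2

We have a(0) = 10, a(1) = 6, a(2) = 2, a(3) = 10.
Since a(3) = a(0) = 10, the sequence is periodic with period 3.
So a(92) = a(0 + ((92-0) mod 3)) = a(2) = 2.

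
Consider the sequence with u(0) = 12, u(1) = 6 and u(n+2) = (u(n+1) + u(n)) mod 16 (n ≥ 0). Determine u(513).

We have u(0) = 12, u(1) = 6, u(2) = 2, u(3) = 8, u(4) = 10, u(5) = 2, u(6) = 12, u(7) = 14, u(8) = 10, u(9) = 8, u(10) = 2, u(11) = 10, u(12) = 12, u(13) = 6.
The sequence repeats with period 12.
So u(513) = u(0 + ((513-0) mod 12)) = u(9) = 8.

8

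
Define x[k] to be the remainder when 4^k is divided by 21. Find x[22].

We have x[0] = 1, x[1] = 4, x[2] = 16, x[3] = 1.
The sequence repeats with period 3.
So x[22] = x[0 + ((22-0) mod 3)] = x[1] = 4.

4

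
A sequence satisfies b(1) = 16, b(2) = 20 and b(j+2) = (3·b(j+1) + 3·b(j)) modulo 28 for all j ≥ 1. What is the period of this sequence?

42

b(1) = 16, b(2) = 20, b(3) = 24, b(4) = 20, b(5) = 20, b(6) = 8, b(7) = 0, b(8) = 24, b(9) = 16, b(10) = 8, b(11) = 16, b(12) = 16, b(13) = 12, b(14) = 0, b(15) = 8, b(16) = 24, b(17) = 12, b(18) = 24, b(19) = 24, b(20) = 4, b(21) = 0, b(22) = 12, b(23) = 8, b(24) = 4, b(25) = 8, b(26) = 8, b(27) = 20, b(28) = 0, b(29) = 4, b(30) = 12, b(31) = 20, b(32) = 12, b(33) = 12, b(34) = 16, b(35) = 0, b(36) = 20, b(37) = 4, b(38) = 16, b(39) = 4, b(40) = 4, b(41) = 24, b(42) = 0, b(43) = 16, b(44) = 20.
The sequence repeats with period 42.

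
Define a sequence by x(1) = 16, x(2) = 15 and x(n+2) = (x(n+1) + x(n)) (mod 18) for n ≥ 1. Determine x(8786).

15

Listing terms: x(1) = 16; x(2) = 15; x(3) = 13; x(4) = 10; x(5) = 5; x(6) = 15; x(7) = 2; x(8) = 17; x(9) = 1; x(10) = 0; x(11) = 1; x(12) = 1; x(13) = 2; x(14) = 3; x(15) = 5; x(16) = 8; x(17) = 13; x(18) = 3; x(19) = 16; x(20) = 1; x(21) = 17; x(22) = 0; x(23) = 17; x(24) = 17; x(25) = 16; x(26) = 15.
The sequence repeats with period 24.
(8786 - 1) mod 24 = 1, so x(8786) = x(2) = 15.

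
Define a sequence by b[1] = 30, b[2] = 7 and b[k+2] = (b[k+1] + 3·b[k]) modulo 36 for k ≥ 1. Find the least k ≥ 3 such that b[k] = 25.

3

b[1] = 30; b[2] = 7; b[3] = 25; b[4] = 10; b[5] = 13; b[6] = 7; b[7] = 10; b[8] = 31; b[9] = 25; b[10] = 10.
Since (b[9], b[10]) = (b[3], b[4]) = (25, 10) (two consecutive terms determine the rest), the sequence is eventually periodic: after a pre-period of length 2 it cycles with period 6.
The value 25 first appears (with k ≥ 3) at b[3].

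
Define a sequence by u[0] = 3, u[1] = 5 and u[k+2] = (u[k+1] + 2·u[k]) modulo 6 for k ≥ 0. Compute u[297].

3

u[0] = 3; u[1] = 5; u[2] = 5; u[3] = 3; u[4] = 1; u[5] = 1; u[6] = 3; u[7] = 5.
The sequence repeats with period 6.
So u[297] = u[0 + ((297-0) mod 6)] = u[3] = 3.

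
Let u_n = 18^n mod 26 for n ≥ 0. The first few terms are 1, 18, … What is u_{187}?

8

u_0 = 1, u_1 = 18, u_2 = 12, u_3 = 8, u_4 = 14, u_5 = 18.
Since u_5 = u_1 = 18, the sequence is eventually periodic: after a pre-period of length 1 it cycles with period 4.
For n ≥ 1, u_n depends only on (n - 1) mod 4. (187 - 1) mod 4 = 2, so u_{187} = u_3 = 8.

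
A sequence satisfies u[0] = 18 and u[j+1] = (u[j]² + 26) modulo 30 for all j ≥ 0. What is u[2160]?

12

Listing terms: u[0] = 18; u[1] = 20; u[2] = 6; u[3] = 2; u[4] = 0; u[5] = 26; u[6] = 12; u[7] = 20.
Since u[7] = u[1] = 20, the sequence is eventually periodic: after a pre-period of length 1 it cycles with period 6.
For j ≥ 1, u[j] depends only on (j - 1) mod 6. (2160 - 1) mod 6 = 5, so u[2160] = u[6] = 12.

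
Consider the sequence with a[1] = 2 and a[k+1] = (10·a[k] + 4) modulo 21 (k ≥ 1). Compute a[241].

2

a[1] = 2, a[2] = 3, a[3] = 13, a[4] = 8, a[5] = 0, a[6] = 4, a[7] = 2.
Since a[7] = a[1] = 2, the sequence is periodic with period 6.
So a[241] = a[1 + ((241-1) mod 6)] = a[1] = 2.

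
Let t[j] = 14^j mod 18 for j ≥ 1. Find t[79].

Listing terms: t[1] = 14,  t[2] = 16,  t[3] = 8,  t[4] = 4,  t[5] = 2,  t[6] = 10,  t[7] = 14.
The sequence repeats with period 6.
So t[79] = t[1 + ((79-1) mod 6)] = t[1] = 14.

14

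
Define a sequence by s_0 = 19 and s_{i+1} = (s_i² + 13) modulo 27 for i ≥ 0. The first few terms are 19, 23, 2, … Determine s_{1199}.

2

Computing terms: s_0 = 19; s_1 = 23; s_2 = 2; s_3 = 17; s_4 = 5; s_5 = 11; s_6 = 26; s_7 = 14; s_8 = 20; s_9 = 8; s_{10} = 23.
Since s_{10} = s_1 = 23, the sequence is eventually periodic: after a pre-period of length 1 it cycles with period 9.
For i ≥ 1, s_i depends only on (i - 1) mod 9. (1199 - 1) mod 9 = 1, so s_{1199} = s_2 = 2.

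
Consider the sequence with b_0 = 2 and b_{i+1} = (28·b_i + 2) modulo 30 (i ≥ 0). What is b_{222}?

26

We have b_0 = 2, b_1 = 28, b_2 = 6, b_3 = 20, b_4 = 22, b_5 = 18, b_6 = 26, b_7 = 10, b_8 = 12, b_9 = 8, b_{10} = 16, b_{11} = 0, b_{12} = 2.
Since b_{12} = b_0 = 2, the sequence is periodic with period 12.
(222 - 0) mod 12 = 6, so b_{222} = b_6 = 26.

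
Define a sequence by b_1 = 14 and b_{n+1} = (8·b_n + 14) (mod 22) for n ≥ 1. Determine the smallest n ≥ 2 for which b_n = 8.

8

Listing terms: b_1 = 14, b_2 = 16, b_3 = 10, b_4 = 6, b_5 = 18, b_6 = 4, b_7 = 2, b_8 = 8, b_9 = 12, b_{10} = 0, b_{11} = 14.
The sequence repeats with period 10.
The value 8 first appears (with n ≥ 2) at b_8.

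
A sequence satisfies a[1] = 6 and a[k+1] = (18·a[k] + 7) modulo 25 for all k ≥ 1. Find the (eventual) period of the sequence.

a[1] = 6; a[2] = 15; a[3] = 2; a[4] = 18; a[5] = 6.
Since a[5] = a[1] = 6, the sequence is periodic with period 4.

4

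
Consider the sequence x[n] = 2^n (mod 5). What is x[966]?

x[1] = 2; x[2] = 4; x[3] = 3; x[4] = 1; x[5] = 2.
The sequence repeats with period 4.
(966 - 1) mod 4 = 1, so x[966] = x[2] = 4.

4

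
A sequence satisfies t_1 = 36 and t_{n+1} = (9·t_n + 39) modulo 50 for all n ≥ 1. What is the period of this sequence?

Computing terms: t_1 = 36,  t_2 = 13,  t_3 = 6,  t_4 = 43,  t_5 = 26,  t_6 = 23,  t_7 = 46,  t_8 = 3,  t_9 = 16,  t_{10} = 33,  t_{11} = 36.
The sequence repeats with period 10.

10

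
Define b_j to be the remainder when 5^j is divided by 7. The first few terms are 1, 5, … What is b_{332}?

b_0 = 1,  b_1 = 5,  b_2 = 4,  b_3 = 6,  b_4 = 2,  b_5 = 3,  b_6 = 1.
Since b_6 = b_0 = 1, the sequence is periodic with period 6.
So b_{332} = b_{0 + ((332-0) mod 6)} = b_2 = 4.

4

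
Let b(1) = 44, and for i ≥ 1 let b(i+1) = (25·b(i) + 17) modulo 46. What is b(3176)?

Listing terms: b(1) = 44,  b(2) = 13,  b(3) = 20,  b(4) = 11,  b(5) = 16,  b(6) = 3,  b(7) = 0,  b(8) = 17,  b(9) = 28,  b(10) = 27,  b(11) = 2,  b(12) = 21,  b(13) = 36,  b(14) = 43,  b(15) = 34,  b(16) = 39,  b(17) = 26,  b(18) = 23,  b(19) = 40,  b(20) = 5,  b(21) = 4,  b(22) = 25,  b(23) = 44.
The sequence repeats with period 22.
So b(3176) = b(1 + ((3176-1) mod 22)) = b(8) = 17.

17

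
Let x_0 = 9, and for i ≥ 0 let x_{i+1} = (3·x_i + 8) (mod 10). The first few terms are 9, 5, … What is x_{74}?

We have x_0 = 9,  x_1 = 5,  x_2 = 3,  x_3 = 7,  x_4 = 9.
Since x_4 = x_0 = 9, the sequence is periodic with period 4.
So x_{74} = x_{0 + ((74-0) mod 4)} = x_2 = 3.

3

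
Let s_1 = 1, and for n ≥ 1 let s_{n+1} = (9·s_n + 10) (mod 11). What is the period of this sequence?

We have s_1 = 1,  s_2 = 8,  s_3 = 5,  s_4 = 0,  s_5 = 10,  s_6 = 1.
The sequence repeats with period 5.

5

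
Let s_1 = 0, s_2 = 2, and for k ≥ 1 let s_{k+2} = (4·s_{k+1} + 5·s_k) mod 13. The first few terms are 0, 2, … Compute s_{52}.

s_1 = 0; s_2 = 2; s_3 = 8; s_4 = 3; s_5 = 0; s_6 = 2.
Since (s_5, s_6) = (s_1, s_2) = (0, 2) (two consecutive terms determine the rest), the sequence is periodic with period 4.
(52 - 1) mod 4 = 3, so s_{52} = s_4 = 3.

3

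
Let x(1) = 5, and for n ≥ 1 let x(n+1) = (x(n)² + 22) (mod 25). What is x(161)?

x(1) = 5; x(2) = 22; x(3) = 6; x(4) = 8; x(5) = 11; x(6) = 18; x(7) = 21; x(8) = 13; x(9) = 16; x(10) = 3; x(11) = 6.
Since x(11) = x(3) = 6, the sequence is eventually periodic: after a pre-period of length 2 it cycles with period 8.
For n ≥ 3, x(n) depends only on (n - 3) mod 8. (161 - 3) mod 8 = 6, so x(161) = x(9) = 16.

16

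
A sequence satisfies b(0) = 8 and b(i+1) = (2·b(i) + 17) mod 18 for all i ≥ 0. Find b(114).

17

b(0) = 8,  b(1) = 15,  b(2) = 11,  b(3) = 3,  b(4) = 5,  b(5) = 9,  b(6) = 17,  b(7) = 15.
Since b(7) = b(1) = 15, the sequence is eventually periodic: after a pre-period of length 1 it cycles with period 6.
For i ≥ 1, b(i) depends only on (i - 1) mod 6. (114 - 1) mod 6 = 5, so b(114) = b(6) = 17.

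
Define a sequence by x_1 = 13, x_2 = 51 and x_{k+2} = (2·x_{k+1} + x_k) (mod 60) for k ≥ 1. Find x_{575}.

Computing terms: x_1 = 13,  x_2 = 51,  x_3 = 55,  x_4 = 41,  x_5 = 17,  x_6 = 15,  x_7 = 47,  x_8 = 49,  x_9 = 25,  x_{10} = 39,  x_{11} = 43,  x_{12} = 5,  x_{13} = 53,  x_{14} = 51,  x_{15} = 35,  x_{16} = 1,  x_{17} = 37,  x_{18} = 15,  x_{19} = 7,  x_{20} = 29,  x_{21} = 5,  x_{22} = 39,  x_{23} = 23,  x_{24} = 25,  x_{25} = 13,  x_{26} = 51.
The sequence repeats with period 24.
(575 - 1) mod 24 = 22, so x_{575} = x_{23} = 23.

23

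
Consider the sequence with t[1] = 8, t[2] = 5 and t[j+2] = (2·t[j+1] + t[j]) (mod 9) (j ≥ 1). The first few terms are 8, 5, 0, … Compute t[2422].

1

Computing terms: t[1] = 8,  t[2] = 5,  t[3] = 0,  t[4] = 5,  t[5] = 1,  t[6] = 7,  t[7] = 6,  t[8] = 1,  t[9] = 8,  t[10] = 8,  t[11] = 6,  t[12] = 2,  t[13] = 1,  t[14] = 4,  t[15] = 0,  t[16] = 4,  t[17] = 8,  t[18] = 2,  t[19] = 3,  t[20] = 8,  t[21] = 1,  t[22] = 1,  t[23] = 3,  t[24] = 7,  t[25] = 8,  t[26] = 5.
The sequence repeats with period 24.
So t[2422] = t[1 + ((2422-1) mod 24)] = t[22] = 1.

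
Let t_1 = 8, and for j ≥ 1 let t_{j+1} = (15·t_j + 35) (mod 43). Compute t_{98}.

Computing terms: t_1 = 8, t_2 = 26, t_3 = 38, t_4 = 3, t_5 = 37, t_6 = 31, t_7 = 27, t_8 = 10, t_9 = 13, t_{10} = 15, t_{11} = 2, t_{12} = 22, t_{13} = 21, t_{14} = 6, t_{15} = 39, t_{16} = 18, t_{17} = 4, t_{18} = 9, t_{19} = 41, t_{20} = 5, t_{21} = 24, t_{22} = 8.
The sequence repeats with period 21.
(98 - 1) mod 21 = 13, so t_{98} = t_{14} = 6.

6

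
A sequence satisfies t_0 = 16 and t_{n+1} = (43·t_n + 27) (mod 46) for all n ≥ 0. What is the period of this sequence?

Computing terms: t_0 = 16, t_1 = 25, t_2 = 44, t_3 = 33, t_4 = 20, t_5 = 13, t_6 = 34, t_7 = 17, t_8 = 22, t_9 = 7, t_{10} = 6, t_{11} = 9, t_{12} = 0, t_{13} = 27, t_{14} = 38, t_{15} = 5, t_{16} = 12, t_{17} = 37, t_{18} = 8, t_{19} = 3, t_{20} = 18, t_{21} = 19, t_{22} = 16.
The sequence repeats with period 22.

22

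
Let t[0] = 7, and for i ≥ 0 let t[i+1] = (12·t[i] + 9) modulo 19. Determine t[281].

Computing terms: t[0] = 7; t[1] = 17; t[2] = 4; t[3] = 0; t[4] = 9; t[5] = 3; t[6] = 7.
Since t[6] = t[0] = 7, the sequence is periodic with period 6.
(281 - 0) mod 6 = 5, so t[281] = t[5] = 3.

3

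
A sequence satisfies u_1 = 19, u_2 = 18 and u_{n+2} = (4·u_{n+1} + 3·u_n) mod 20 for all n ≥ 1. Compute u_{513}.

3

Computing terms: u_1 = 19, u_2 = 18, u_3 = 9, u_4 = 10, u_5 = 7, u_6 = 18, u_7 = 13, u_8 = 6, u_9 = 3, u_{10} = 10, u_{11} = 9, u_{12} = 6, u_{13} = 11, u_{14} = 2, u_{15} = 1, u_{16} = 10, u_{17} = 3, u_{18} = 2, u_{19} = 17, u_{20} = 14, u_{21} = 7, u_{22} = 10, u_{23} = 1, u_{24} = 14, u_{25} = 19, u_{26} = 18.
The sequence repeats with period 24.
(513 - 1) mod 24 = 8, so u_{513} = u_9 = 3.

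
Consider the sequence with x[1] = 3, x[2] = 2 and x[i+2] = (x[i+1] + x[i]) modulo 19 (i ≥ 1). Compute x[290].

2

Listing terms: x[1] = 3,  x[2] = 2,  x[3] = 5,  x[4] = 7,  x[5] = 12,  x[6] = 0,  x[7] = 12,  x[8] = 12,  x[9] = 5,  x[10] = 17,  x[11] = 3,  x[12] = 1,  x[13] = 4,  x[14] = 5,  x[15] = 9,  x[16] = 14,  x[17] = 4,  x[18] = 18,  x[19] = 3,  x[20] = 2.
The sequence repeats with period 18.
(290 - 1) mod 18 = 1, so x[290] = x[2] = 2.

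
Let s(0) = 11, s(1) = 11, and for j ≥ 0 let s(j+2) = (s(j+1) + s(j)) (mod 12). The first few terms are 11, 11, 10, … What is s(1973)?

s(0) = 11; s(1) = 11; s(2) = 10; s(3) = 9; s(4) = 7; s(5) = 4; s(6) = 11; s(7) = 3; s(8) = 2; s(9) = 5; s(10) = 7; s(11) = 0; s(12) = 7; s(13) = 7; s(14) = 2; s(15) = 9; s(16) = 11; s(17) = 8; s(18) = 7; s(19) = 3; s(20) = 10; s(21) = 1; s(22) = 11; s(23) = 0; s(24) = 11; s(25) = 11.
The sequence repeats with period 24.
(1973 - 0) mod 24 = 5, so s(1973) = s(5) = 4.

4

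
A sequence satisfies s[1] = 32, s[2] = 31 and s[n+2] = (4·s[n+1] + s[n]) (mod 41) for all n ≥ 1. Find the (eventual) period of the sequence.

40

s[1] = 32; s[2] = 31; s[3] = 33; s[4] = 40; s[5] = 29; s[6] = 33; s[7] = 38; s[8] = 21; s[9] = 40; s[10] = 17; s[11] = 26; s[12] = 39; s[13] = 18; s[14] = 29; s[15] = 11; s[16] = 32; s[17] = 16; s[18] = 14; s[19] = 31; s[20] = 15; s[21] = 9; s[22] = 10; s[23] = 8; s[24] = 1; s[25] = 12; s[26] = 8; s[27] = 3; s[28] = 20; s[29] = 1; s[30] = 24; s[31] = 15; s[32] = 2; s[33] = 23; s[34] = 12; s[35] = 30; s[36] = 9; s[37] = 25; s[38] = 27; s[39] = 10; s[40] = 26; s[41] = 32; s[42] = 31.
Since (s[41], s[42]) = (s[1], s[2]) = (32, 31) (two consecutive terms determine the rest), the sequence is periodic with period 40.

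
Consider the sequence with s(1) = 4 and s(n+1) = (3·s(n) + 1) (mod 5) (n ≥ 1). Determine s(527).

0

We have s(1) = 4,  s(2) = 3,  s(3) = 0,  s(4) = 1,  s(5) = 4.
Since s(5) = s(1) = 4, the sequence is periodic with period 4.
(527 - 1) mod 4 = 2, so s(527) = s(3) = 0.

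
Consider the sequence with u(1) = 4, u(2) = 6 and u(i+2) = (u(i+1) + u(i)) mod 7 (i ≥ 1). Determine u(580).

We have u(1) = 4; u(2) = 6; u(3) = 3; u(4) = 2; u(5) = 5; u(6) = 0; u(7) = 5; u(8) = 5; u(9) = 3; u(10) = 1; u(11) = 4; u(12) = 5; u(13) = 2; u(14) = 0; u(15) = 2; u(16) = 2; u(17) = 4; u(18) = 6.
The sequence repeats with period 16.
(580 - 1) mod 16 = 3, so u(580) = u(4) = 2.

2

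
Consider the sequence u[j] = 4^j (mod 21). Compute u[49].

4

Listing terms: u[1] = 4; u[2] = 16; u[3] = 1; u[4] = 4.
The sequence repeats with period 3.
So u[49] = u[1 + ((49-1) mod 3)] = u[1] = 4.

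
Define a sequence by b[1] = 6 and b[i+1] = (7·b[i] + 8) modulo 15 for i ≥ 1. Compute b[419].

Listing terms: b[1] = 6; b[2] = 5; b[3] = 13; b[4] = 9; b[5] = 11; b[6] = 10; b[7] = 3; b[8] = 14; b[9] = 1; b[10] = 0; b[11] = 8; b[12] = 4; b[13] = 6.
The sequence repeats with period 12.
So b[419] = b[1 + ((419-1) mod 12)] = b[11] = 8.

8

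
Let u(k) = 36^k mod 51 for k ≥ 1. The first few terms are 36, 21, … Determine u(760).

u(1) = 36; u(2) = 21; u(3) = 42; u(4) = 33; u(5) = 15; u(6) = 30; u(7) = 9; u(8) = 18; u(9) = 36.
Since u(9) = u(1) = 36, the sequence is periodic with period 8.
(760 - 1) mod 8 = 7, so u(760) = u(8) = 18.

18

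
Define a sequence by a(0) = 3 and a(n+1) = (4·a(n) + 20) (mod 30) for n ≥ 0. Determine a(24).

Listing terms: a(0) = 3; a(1) = 2; a(2) = 28; a(3) = 12; a(4) = 8; a(5) = 22; a(6) = 18; a(7) = 2.
Since a(7) = a(1) = 2, the sequence is eventually periodic: after a pre-period of length 1 it cycles with period 6.
For n ≥ 1, a(n) depends only on (n - 1) mod 6. (24 - 1) mod 6 = 5, so a(24) = a(6) = 18.

18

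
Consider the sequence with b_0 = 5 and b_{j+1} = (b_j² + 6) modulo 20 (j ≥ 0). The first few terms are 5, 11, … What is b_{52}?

11

Listing terms: b_0 = 5,  b_1 = 11,  b_2 = 7,  b_3 = 15,  b_4 = 11.
Since b_4 = b_1 = 11, the sequence is eventually periodic: after a pre-period of length 1 it cycles with period 3.
For j ≥ 1, b_j depends only on (j - 1) mod 3. (52 - 1) mod 3 = 0, so b_{52} = b_1 = 11.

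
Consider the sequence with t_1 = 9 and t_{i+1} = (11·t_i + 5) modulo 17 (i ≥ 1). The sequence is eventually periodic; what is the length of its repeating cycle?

16

Listing terms: t_1 = 9; t_2 = 2; t_3 = 10; t_4 = 13; t_5 = 12; t_6 = 1; t_7 = 16; t_8 = 11; t_9 = 7; t_{10} = 14; t_{11} = 6; t_{12} = 3; t_{13} = 4; t_{14} = 15; t_{15} = 0; t_{16} = 5; t_{17} = 9.
The sequence repeats with period 16.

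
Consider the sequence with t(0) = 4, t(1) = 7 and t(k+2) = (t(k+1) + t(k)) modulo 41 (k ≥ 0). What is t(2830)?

12

t(0) = 4; t(1) = 7; t(2) = 11; t(3) = 18; t(4) = 29; t(5) = 6; t(6) = 35; t(7) = 0; t(8) = 35; t(9) = 35; t(10) = 29; t(11) = 23; t(12) = 11; t(13) = 34; t(14) = 4; t(15) = 38; t(16) = 1; t(17) = 39; t(18) = 40; t(19) = 38; t(20) = 37; t(21) = 34; t(22) = 30; t(23) = 23; t(24) = 12; t(25) = 35; t(26) = 6; t(27) = 0; t(28) = 6; t(29) = 6; t(30) = 12; t(31) = 18; t(32) = 30; t(33) = 7; t(34) = 37; t(35) = 3; t(36) = 40; t(37) = 2; t(38) = 1; t(39) = 3; t(40) = 4; t(41) = 7.
Since (t(40), t(41)) = (t(0), t(1)) = (4, 7) (two consecutive terms determine the rest), the sequence is periodic with period 40.
(2830 - 0) mod 40 = 30, so t(2830) = t(30) = 12.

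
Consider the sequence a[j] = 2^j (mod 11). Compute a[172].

Listing terms: a[1] = 2,  a[2] = 4,  a[3] = 8,  a[4] = 5,  a[5] = 10,  a[6] = 9,  a[7] = 7,  a[8] = 3,  a[9] = 6,  a[10] = 1,  a[11] = 2.
The sequence repeats with period 10.
So a[172] = a[1 + ((172-1) mod 10)] = a[2] = 4.

4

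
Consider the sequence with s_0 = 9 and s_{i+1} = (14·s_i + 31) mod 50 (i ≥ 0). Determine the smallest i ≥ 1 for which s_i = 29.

2

Listing terms: s_0 = 9, s_1 = 7, s_2 = 29, s_3 = 37, s_4 = 49, s_5 = 17, s_6 = 19, s_7 = 47, s_8 = 39, s_9 = 27, s_{10} = 9.
Since s_{10} = s_0 = 9, the sequence is periodic with period 10.
The value 29 first appears (with i ≥ 1) at s_2.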